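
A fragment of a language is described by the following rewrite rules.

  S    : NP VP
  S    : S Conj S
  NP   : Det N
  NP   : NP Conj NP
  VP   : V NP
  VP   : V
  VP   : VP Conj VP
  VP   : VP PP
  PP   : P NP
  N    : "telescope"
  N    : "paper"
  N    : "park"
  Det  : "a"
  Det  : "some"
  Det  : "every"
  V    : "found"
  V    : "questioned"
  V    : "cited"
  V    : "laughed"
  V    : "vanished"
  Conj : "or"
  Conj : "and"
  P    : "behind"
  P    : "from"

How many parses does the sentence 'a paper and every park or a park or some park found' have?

5

Two of the 5 distinct bracketings:
[S [NP [NP [Det a] [N paper]] [Conj and] [NP [NP [Det every] [N park]] [Conj or] [NP [NP [Det a] [N park]] [Conj or] [NP [Det some] [N park]]]]] [VP [V found]]]
[S [NP [NP [Det a] [N paper]] [Conj and] [NP [NP [NP [Det every] [N park]] [Conj or] [NP [Det a] [N park]]] [Conj or] [NP [Det some] [N park]]]] [VP [V found]]]
The trees differ in how a recursive rule is bracketed over the same span.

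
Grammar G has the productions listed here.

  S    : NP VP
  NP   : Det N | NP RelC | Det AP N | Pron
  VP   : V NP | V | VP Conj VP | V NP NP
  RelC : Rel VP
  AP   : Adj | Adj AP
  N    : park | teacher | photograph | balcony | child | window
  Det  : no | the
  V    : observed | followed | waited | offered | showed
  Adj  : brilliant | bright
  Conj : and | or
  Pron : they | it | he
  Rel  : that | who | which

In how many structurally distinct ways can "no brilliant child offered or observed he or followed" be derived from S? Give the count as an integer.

The two bracketings:
[S [NP [Det no] [AP [Adj brilliant]] [N child]] [VP [VP [V offered]] [Conj or] [VP [VP [V observed] [NP [Pron he]]] [Conj or] [VP [V followed]]]]]
[S [NP [Det no] [AP [Adj brilliant]] [N child]] [VP [VP [VP [V offered]] [Conj or] [VP [V observed] [NP [Pron he]]]] [Conj or] [VP [V followed]]]]
The trees differ in how a recursive rule is bracketed over the same span.

2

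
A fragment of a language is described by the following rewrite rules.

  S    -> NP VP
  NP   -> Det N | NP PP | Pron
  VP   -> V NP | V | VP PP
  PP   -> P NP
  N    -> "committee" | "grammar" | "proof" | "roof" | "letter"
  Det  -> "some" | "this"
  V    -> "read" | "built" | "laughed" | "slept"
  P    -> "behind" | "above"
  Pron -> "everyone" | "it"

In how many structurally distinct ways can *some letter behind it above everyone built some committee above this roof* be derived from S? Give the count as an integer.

4

Two of the 4 distinct bracketings:
[S [NP [NP [Det some] [N letter]] [PP [P behind] [NP [NP [Pron it]] [PP [P above] [NP [Pron everyone]]]]]] [VP [V built] [NP [NP [Det some] [N committee]] [PP [P above] [NP [Det this] [N roof]]]]]]
[S [NP [NP [Det some] [N letter]] [PP [P behind] [NP [NP [Pron it]] [PP [P above] [NP [Pron everyone]]]]]] [VP [VP [V built] [NP [Det some] [N committee]]] [PP [P above] [NP [Det this] [N roof]]]]]
The difference turns on whether VP → VP PP is used at the relevant span, versus an alternative expansion of VP.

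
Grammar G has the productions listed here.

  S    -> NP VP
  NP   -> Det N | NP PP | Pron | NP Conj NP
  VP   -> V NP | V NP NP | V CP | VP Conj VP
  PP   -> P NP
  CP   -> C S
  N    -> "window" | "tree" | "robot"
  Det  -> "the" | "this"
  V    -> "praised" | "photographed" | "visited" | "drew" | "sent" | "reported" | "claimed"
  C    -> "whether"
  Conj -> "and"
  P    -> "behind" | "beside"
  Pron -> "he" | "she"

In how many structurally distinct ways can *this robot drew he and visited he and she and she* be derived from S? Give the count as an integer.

The two bracketings:
[S [NP [Det this] [N robot]] [VP [VP [V drew] [NP [Pron he]]] [Conj and] [VP [V visited] [NP [NP [Pron he]] [Conj and] [NP [NP [Pron she]] [Conj and] [NP [Pron she]]]]]]]
[S [NP [Det this] [N robot]] [VP [VP [V drew] [NP [Pron he]]] [Conj and] [VP [V visited] [NP [NP [NP [Pron he]] [Conj and] [NP [Pron she]]] [Conj and] [NP [Pron she]]]]]]
The trees differ in how a recursive rule is bracketed over the same span.

2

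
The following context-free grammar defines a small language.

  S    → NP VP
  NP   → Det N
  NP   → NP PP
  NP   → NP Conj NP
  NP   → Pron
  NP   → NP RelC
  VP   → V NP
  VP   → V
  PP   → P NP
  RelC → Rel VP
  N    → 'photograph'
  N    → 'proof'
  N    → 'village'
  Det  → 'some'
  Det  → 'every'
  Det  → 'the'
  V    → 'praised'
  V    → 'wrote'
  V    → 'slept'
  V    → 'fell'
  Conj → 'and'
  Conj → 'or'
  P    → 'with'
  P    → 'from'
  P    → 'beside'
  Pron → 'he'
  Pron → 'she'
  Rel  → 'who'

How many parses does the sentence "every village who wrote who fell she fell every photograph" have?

[S [NP [NP [NP [Det every] [N village]] [RelC [Rel who] [VP [V wrote]]]] [RelC [Rel who] [VP [V fell] [NP [Pron she]]]]] [VP [V fell] [NP [Det every] [N photograph]]]]
No rule offers an alternative attachment or grouping for any span, so this is the only derivation.

1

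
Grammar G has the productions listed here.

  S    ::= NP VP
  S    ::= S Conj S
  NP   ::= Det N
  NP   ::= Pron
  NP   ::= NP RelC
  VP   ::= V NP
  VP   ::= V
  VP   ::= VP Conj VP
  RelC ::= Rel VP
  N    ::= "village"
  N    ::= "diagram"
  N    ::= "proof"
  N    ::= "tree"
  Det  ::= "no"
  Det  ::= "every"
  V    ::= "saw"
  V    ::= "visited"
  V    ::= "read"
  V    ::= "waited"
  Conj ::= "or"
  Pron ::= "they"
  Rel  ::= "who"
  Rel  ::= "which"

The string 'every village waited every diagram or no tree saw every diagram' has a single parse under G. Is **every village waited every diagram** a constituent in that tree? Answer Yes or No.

Yes

[S [S [NP [Det every] [N village]] [VP [V waited] [NP [Det every] [N diagram]]]] [Conj or] [S [NP [Det no] [N tree]] [VP [V saw] [NP [Det every] [N diagram]]]]]
The words 'every village waited every diagram' are exhaustively dominated by a single S node (built by S → NP VP), so they form a constituent.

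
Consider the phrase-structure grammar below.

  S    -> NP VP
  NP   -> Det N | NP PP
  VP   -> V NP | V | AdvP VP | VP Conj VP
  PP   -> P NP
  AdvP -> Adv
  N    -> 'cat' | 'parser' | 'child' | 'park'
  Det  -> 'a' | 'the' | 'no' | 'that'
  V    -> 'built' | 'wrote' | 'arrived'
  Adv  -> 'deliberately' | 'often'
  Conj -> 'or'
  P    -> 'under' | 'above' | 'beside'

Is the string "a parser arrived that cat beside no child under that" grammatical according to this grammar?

Ungrammatical

For S → NP VP, the only prefix that parses as NP is 'a parser', but the remainder 'arrived that cat beside no child under that' is not a VP under these rules.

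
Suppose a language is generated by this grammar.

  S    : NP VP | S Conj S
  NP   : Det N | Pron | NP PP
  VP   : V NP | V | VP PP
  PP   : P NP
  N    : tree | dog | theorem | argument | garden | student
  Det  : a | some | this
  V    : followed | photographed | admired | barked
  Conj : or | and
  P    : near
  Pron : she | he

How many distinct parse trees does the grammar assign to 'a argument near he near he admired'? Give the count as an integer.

2

The two bracketings:
[S [NP [NP [Det a] [N argument]] [PP [P near] [NP [NP [Pron he]] [PP [P near] [NP [Pron he]]]]]] [VP [V admired]]]
[S [NP [NP [NP [Det a] [N argument]] [PP [P near] [NP [Pron he]]]] [PP [P near] [NP [Pron he]]]] [VP [V admired]]]
The trees differ in how a recursive rule is bracketed over the same span.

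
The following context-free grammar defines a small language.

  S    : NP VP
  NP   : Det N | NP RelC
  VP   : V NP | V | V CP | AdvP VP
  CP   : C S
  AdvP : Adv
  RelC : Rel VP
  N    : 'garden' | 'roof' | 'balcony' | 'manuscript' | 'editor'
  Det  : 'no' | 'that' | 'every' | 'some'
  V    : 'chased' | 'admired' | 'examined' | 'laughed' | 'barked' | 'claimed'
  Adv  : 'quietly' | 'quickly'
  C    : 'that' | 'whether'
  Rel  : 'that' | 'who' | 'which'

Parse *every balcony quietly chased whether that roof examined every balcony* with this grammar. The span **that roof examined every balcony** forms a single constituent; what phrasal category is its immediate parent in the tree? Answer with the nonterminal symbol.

CP

[S [NP [Det every] [N balcony]] [VP [AdvP [Adv quietly]] [VP [V chased] [CP [C whether] [S [NP [Det that] [N roof]] [VP [V examined] [NP [Det every] [N balcony]]]]]]]]
The span 'that roof examined every balcony' is the S node built by S → NP VP.
Its mother is the CP built by CP → C S.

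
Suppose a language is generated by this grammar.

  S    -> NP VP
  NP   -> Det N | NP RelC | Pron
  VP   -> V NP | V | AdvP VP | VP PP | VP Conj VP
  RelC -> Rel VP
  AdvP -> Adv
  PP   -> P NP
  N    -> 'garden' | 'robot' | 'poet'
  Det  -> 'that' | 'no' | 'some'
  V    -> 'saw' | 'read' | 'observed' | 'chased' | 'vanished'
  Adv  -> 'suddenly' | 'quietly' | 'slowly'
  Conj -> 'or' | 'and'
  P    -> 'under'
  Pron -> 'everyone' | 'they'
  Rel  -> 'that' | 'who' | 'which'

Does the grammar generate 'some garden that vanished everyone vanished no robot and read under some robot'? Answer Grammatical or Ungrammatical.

S
  NP
    NP
      Det: some
      N: garden
    RelC
      Rel: that
      VP
        V: vanished
        NP
          Pron: everyone
  VP
    VP
      VP
        V: vanished
        NP
          Det: no
          N: robot
      Conj: and
      VP
        V: read
    PP
      P: under
      NP
        Det: some
        N: robot
Each bracket corresponds to one application of a listed rule, so the string is derivable from S.

Grammatical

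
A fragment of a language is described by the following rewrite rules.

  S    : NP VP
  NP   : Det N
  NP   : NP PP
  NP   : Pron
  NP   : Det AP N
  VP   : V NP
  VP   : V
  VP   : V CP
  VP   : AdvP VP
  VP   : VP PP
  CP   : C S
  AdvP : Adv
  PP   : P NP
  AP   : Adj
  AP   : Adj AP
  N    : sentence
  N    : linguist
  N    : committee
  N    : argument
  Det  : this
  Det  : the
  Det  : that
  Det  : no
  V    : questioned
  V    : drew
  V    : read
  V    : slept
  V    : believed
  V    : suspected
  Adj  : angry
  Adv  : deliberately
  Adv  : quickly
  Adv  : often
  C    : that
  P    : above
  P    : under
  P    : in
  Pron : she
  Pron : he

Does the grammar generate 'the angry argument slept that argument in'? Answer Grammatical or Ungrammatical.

Ungrammatical

For S → NP VP, the only prefix that parses as NP is 'the angry argument', but the remainder 'slept that argument in' is not a VP under these rules.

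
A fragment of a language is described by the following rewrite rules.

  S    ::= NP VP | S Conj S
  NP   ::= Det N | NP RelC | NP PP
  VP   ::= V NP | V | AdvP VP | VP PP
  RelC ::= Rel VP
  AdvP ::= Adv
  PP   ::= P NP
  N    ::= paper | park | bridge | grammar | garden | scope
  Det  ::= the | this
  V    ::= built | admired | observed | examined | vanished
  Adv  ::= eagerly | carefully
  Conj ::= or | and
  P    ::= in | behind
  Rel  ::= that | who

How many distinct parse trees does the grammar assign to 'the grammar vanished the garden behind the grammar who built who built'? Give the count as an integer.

4

Two of the 4 distinct bracketings:
[S [NP [Det the] [N grammar]] [VP [V vanished] [NP [NP [NP [NP [Det the] [N garden]] [PP [P behind] [NP [Det the] [N grammar]]]] [RelC [Rel who] [VP [V built]]]] [RelC [Rel who] [VP [V built]]]]]]
[S [NP [Det the] [N grammar]] [VP [V vanished] [NP [NP [NP [Det the] [N garden]] [PP [P behind] [NP [NP [Det the] [N grammar]] [RelC [Rel who] [VP [V built]]]]]] [RelC [Rel who] [VP [V built]]]]]]
The trees differ in how a recursive rule is bracketed over the same span.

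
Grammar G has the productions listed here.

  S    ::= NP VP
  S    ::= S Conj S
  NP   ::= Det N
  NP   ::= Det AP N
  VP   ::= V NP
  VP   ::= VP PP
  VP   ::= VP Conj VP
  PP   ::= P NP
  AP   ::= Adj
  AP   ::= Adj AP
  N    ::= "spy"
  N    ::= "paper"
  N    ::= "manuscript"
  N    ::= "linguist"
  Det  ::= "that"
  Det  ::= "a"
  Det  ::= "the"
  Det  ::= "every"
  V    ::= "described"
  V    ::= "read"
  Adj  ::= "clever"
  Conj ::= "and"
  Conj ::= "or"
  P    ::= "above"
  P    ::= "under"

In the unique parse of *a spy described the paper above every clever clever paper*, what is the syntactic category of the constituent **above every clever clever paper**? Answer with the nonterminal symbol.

[S [NP [Det a] [N spy]] [VP [VP [V described] [NP [Det the] [N paper]]] [PP [P above] [NP [Det every] [AP [Adj clever] [AP [Adj clever]]] [N paper]]]]]
The span 'above every clever clever paper' is the PP node built by PP → P NP.

PP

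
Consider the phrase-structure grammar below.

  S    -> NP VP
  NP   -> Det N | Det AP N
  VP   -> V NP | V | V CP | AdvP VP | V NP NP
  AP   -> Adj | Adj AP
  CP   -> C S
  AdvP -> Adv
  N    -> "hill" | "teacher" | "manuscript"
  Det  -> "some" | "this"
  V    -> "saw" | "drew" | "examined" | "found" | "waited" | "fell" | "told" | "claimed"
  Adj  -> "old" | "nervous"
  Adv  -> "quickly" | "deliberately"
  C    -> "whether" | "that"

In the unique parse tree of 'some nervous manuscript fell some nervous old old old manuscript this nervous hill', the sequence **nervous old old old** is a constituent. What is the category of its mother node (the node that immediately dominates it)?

NP

[S [NP [Det some] [AP [Adj nervous]] [N manuscript]] [VP [V fell] [NP [Det some] [AP [Adj nervous] [AP [Adj old] [AP [Adj old] [AP [Adj old]]]]] [N manuscript]] [NP [Det this] [AP [Adj nervous]] [N hill]]]]
The span 'nervous old old old' is the AP node built by AP → Adj AP.
Its mother is the NP built by NP → Det AP N.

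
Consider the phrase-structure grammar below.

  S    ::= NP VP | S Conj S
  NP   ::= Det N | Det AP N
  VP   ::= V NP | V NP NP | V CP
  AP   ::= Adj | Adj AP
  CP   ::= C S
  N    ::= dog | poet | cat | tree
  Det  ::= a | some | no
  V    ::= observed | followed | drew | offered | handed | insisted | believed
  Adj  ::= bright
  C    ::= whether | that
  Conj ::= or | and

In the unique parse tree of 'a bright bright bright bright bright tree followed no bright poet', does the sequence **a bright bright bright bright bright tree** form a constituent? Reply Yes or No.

[S [NP [Det a] [AP [Adj bright] [AP [Adj bright] [AP [Adj bright] [AP [Adj bright] [AP [Adj bright]]]]]] [N tree]] [VP [V followed] [NP [Det no] [AP [Adj bright]] [N poet]]]]
The words 'a bright bright bright bright bright tree' are exhaustively dominated by a single NP node (built by NP → Det AP N), so they form a constituent.

Yes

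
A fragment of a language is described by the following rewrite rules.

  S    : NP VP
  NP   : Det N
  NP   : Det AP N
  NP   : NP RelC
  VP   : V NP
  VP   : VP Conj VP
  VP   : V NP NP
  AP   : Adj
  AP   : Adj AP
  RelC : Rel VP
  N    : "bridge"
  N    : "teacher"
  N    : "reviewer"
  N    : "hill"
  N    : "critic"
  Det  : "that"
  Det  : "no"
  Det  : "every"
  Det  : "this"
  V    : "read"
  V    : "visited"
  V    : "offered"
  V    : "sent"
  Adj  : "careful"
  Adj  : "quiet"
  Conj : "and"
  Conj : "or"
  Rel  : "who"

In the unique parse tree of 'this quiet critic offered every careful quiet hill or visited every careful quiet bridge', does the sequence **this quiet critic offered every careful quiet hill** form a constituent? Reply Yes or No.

No

[S [NP [Det this] [AP [Adj quiet]] [N critic]] [VP [VP [V offered] [NP [Det every] [AP [Adj careful] [AP [Adj quiet]]] [N hill]]] [Conj or] [VP [V visited] [NP [Det every] [AP [Adj careful] [AP [Adj quiet]]] [N bridge]]]]]
The smallest constituent containing 'this quiet critic offered every careful quiet hill' is the S spanning 'this quiet critic offered every careful quiet hill or visited every careful quiet bridge'; no single node in the tree dominates exactly the given words.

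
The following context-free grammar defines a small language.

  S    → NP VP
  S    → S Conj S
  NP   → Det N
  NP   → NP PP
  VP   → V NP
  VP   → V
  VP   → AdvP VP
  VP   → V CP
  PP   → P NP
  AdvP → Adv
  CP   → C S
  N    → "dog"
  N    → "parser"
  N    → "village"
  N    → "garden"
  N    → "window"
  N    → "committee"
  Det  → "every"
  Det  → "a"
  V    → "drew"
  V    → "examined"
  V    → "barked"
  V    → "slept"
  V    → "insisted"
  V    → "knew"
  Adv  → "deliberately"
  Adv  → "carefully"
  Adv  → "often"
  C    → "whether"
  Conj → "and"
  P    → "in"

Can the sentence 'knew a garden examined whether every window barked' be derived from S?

Ungrammatical

For S → NP VP, no prefix of the string parses as an NP. The alternative S rule S → S Conj S likewise has no satisfying split.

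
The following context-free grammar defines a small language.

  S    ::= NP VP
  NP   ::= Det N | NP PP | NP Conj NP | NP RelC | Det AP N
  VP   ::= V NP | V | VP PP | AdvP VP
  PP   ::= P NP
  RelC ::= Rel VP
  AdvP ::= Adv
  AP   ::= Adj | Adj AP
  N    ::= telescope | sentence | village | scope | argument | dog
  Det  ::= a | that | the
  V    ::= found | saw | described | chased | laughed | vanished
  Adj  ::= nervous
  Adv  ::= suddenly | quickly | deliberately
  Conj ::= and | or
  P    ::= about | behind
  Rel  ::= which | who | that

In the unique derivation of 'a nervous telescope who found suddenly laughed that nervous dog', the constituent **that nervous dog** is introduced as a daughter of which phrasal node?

[S [NP [NP [Det a] [AP [Adj nervous]] [N telescope]] [RelC [Rel who] [VP [V found]]]] [VP [AdvP [Adv suddenly]] [VP [V laughed] [NP [Det that] [AP [Adj nervous]] [N dog]]]]]
The span 'that nervous dog' is the NP node built by NP → Det AP N.
Its mother is the VP built by VP → V NP.

VP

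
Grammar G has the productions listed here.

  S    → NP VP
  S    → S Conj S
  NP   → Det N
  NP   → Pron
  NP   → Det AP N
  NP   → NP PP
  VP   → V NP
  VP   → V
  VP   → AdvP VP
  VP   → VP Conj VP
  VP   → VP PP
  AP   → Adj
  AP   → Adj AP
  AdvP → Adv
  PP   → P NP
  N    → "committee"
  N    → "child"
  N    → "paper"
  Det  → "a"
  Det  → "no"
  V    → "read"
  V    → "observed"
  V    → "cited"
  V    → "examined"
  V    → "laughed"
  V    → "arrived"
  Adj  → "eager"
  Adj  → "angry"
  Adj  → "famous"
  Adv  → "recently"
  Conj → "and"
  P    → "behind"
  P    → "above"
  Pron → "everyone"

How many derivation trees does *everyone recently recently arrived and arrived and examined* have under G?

Two of the 9 distinct bracketings:
[S [NP [Pron everyone]] [VP [AdvP [Adv recently]] [VP [AdvP [Adv recently]] [VP [VP [V arrived]] [Conj and] [VP [VP [V arrived]] [Conj and] [VP [V examined]]]]]]]
[S [NP [Pron everyone]] [VP [AdvP [Adv recently]] [VP [AdvP [Adv recently]] [VP [VP [VP [V arrived]] [Conj and] [VP [V arrived]]] [Conj and] [VP [V examined]]]]]]
The trees differ in how a recursive rule is bracketed over the same span.

9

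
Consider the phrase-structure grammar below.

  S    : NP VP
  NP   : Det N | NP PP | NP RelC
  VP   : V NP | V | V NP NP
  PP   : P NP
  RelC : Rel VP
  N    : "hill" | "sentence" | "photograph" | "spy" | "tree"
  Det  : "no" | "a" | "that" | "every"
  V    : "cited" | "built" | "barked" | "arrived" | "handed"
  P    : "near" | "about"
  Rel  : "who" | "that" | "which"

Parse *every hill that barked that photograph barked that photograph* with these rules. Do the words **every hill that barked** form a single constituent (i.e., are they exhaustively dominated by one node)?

No

[S [NP [NP [Det every] [N hill]] [RelC [Rel that] [VP [V barked] [NP [Det that] [N photograph]]]]] [VP [V barked] [NP [Det that] [N photograph]]]]
The smallest constituent containing 'every hill that barked' is the NP spanning 'every hill that barked that photograph'; no single node in the tree dominates exactly the given words.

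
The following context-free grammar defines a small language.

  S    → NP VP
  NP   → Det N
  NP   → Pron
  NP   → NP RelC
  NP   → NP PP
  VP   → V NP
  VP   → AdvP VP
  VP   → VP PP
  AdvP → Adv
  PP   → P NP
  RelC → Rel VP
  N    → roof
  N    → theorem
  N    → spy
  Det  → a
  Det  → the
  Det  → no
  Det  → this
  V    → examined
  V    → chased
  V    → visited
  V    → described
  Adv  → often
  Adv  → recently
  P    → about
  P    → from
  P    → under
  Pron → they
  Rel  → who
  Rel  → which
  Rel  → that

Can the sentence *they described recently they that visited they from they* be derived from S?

A V word can never sit immediately before an Adv word in any string this grammar generates, so the substring 'described recently' rules out a derivation.

Ungrammatical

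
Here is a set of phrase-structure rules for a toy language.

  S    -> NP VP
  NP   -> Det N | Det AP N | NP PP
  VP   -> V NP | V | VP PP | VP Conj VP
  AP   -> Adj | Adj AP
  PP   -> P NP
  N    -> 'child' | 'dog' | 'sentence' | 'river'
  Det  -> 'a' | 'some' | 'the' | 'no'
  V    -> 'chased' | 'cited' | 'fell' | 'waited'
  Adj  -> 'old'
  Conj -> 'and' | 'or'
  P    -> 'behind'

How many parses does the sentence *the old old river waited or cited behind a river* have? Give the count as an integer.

2

The two bracketings:
[S [NP [Det the] [AP [Adj old] [AP [Adj old]]] [N river]] [VP [VP [VP [V waited]] [Conj or] [VP [V cited]]] [PP [P behind] [NP [Det a] [N river]]]]]
[S [NP [Det the] [AP [Adj old] [AP [Adj old]]] [N river]] [VP [VP [V waited]] [Conj or] [VP [VP [V cited]] [PP [P behind] [NP [Det a] [N river]]]]]]
The trees differ in how a recursive rule is bracketed over the same span.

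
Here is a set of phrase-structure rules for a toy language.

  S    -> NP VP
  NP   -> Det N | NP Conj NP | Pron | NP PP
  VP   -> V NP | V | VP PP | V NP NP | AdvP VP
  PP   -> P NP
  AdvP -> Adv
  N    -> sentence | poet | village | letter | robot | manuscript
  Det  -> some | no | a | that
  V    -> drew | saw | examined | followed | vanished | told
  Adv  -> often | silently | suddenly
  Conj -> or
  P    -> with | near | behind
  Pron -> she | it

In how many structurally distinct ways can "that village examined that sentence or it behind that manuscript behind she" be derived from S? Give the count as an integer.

9

Two of the 9 distinct bracketings:
[S [NP [Det that] [N village]] [VP [V examined] [NP [NP [Det that] [N sentence]] [Conj or] [NP [NP [Pron it]] [PP [P behind] [NP [NP [Det that] [N manuscript]] [PP [P behind] [NP [Pron she]]]]]]]]]
[S [NP [Det that] [N village]] [VP [V examined] [NP [NP [Det that] [N sentence]] [Conj or] [NP [NP [NP [Pron it]] [PP [P behind] [NP [Det that] [N manuscript]]]] [PP [P behind] [NP [Pron she]]]]]]]
The trees differ in how a recursive rule is bracketed over the same span.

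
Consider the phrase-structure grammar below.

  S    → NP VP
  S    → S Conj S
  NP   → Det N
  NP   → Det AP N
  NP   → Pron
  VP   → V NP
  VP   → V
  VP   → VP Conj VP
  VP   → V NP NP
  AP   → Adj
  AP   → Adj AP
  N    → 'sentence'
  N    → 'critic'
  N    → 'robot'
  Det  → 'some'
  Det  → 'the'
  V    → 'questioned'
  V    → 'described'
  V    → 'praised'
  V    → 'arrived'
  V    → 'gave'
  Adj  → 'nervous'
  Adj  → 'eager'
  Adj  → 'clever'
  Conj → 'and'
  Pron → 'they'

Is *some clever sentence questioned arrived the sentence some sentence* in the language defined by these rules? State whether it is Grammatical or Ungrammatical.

Ungrammatical

A V word can never sit immediately before a V word in any string this grammar generates, so the substring 'questioned arrived' rules out a derivation.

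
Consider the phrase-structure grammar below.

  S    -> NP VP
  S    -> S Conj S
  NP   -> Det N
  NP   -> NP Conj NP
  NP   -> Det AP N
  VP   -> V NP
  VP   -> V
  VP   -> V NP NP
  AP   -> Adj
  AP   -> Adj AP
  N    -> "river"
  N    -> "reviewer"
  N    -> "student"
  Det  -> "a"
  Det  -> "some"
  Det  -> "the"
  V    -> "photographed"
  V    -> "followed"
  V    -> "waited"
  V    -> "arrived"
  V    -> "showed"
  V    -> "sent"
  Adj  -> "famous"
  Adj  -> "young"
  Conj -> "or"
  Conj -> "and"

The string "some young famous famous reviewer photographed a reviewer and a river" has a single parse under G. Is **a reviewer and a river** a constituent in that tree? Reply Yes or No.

[S [NP [Det some] [AP [Adj young] [AP [Adj famous] [AP [Adj famous]]]] [N reviewer]] [VP [V photographed] [NP [NP [Det a] [N reviewer]] [Conj and] [NP [Det a] [N river]]]]]
The words 'a reviewer and a river' are exhaustively dominated by a single NP node (built by NP → NP Conj NP), so they form a constituent.

Yes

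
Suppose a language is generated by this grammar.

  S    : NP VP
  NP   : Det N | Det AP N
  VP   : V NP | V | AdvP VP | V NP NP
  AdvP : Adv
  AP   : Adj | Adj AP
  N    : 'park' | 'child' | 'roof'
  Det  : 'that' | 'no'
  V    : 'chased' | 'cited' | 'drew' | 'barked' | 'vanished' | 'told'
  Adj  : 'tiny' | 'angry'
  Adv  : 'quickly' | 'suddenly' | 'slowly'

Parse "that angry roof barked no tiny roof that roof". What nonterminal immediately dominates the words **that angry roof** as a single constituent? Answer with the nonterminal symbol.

NP

S
  NP
    Det: that
    AP
      Adj: angry
    N: roof
  VP
    V: barked
    NP
      Det: no
      AP
        Adj: tiny
      N: roof
    NP
      Det: that
      N: roof
The span 'that angry roof' is the NP node built by NP → Det AP N.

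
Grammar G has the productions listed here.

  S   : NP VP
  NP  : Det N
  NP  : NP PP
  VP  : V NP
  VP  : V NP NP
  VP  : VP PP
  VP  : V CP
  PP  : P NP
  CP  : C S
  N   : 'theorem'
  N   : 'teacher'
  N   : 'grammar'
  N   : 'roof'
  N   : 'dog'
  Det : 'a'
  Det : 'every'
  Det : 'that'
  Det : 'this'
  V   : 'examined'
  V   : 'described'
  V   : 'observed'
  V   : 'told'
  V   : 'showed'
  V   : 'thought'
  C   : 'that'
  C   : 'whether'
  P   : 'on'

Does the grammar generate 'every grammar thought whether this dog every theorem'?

For S → NP VP, the only prefix that parses as NP is 'every grammar', but the remainder 'thought whether this dog every theorem' is not a VP under these rules.

Ungrammatical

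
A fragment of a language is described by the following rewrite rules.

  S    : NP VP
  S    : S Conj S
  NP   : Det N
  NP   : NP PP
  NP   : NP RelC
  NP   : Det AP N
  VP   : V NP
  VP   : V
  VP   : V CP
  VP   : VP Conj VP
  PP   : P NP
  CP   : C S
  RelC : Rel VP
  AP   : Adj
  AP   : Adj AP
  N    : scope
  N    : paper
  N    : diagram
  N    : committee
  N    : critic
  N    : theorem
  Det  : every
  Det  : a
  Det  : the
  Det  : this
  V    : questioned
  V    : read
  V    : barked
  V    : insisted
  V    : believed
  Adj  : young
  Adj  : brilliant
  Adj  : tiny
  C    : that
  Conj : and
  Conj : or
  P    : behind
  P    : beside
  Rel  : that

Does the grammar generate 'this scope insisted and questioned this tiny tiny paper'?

Grammatical

[S [NP [Det this] [N scope]] [VP [VP [V insisted]] [Conj and] [VP [V questioned] [NP [Det this] [AP [Adj tiny] [AP [Adj tiny]]] [N paper]]]]]
Every word is introduced by a lexical rule and the phrasal rules combine the resulting categories into a single S.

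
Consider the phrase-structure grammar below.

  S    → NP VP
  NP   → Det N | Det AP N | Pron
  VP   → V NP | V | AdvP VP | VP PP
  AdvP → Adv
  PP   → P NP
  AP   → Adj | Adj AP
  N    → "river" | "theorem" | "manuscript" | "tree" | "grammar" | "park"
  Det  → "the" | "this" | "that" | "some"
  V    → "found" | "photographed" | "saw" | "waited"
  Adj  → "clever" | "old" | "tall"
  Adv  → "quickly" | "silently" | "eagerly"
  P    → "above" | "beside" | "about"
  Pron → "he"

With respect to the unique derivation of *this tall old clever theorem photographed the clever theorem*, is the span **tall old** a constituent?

No

[S [NP [Det this] [AP [Adj tall] [AP [Adj old] [AP [Adj clever]]]] [N theorem]] [VP [V photographed] [NP [Det the] [AP [Adj clever]] [N theorem]]]]
The smallest constituent containing 'tall old' is the AP spanning 'tall old clever'; no single node in the tree dominates exactly the given words.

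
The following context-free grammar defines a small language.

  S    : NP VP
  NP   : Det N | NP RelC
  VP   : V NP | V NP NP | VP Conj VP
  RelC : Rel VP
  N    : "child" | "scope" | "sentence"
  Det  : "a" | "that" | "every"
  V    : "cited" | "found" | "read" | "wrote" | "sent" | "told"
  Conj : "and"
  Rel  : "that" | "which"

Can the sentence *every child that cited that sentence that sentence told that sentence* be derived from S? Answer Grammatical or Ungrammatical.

Grammatical

[S [NP [NP [Det every] [N child]] [RelC [Rel that] [VP [V cited] [NP [Det that] [N sentence]] [NP [Det that] [N sentence]]]]] [VP [V told] [NP [Det that] [N sentence]]]]
Every word is introduced by a lexical rule and the phrasal rules combine the resulting categories into a single S.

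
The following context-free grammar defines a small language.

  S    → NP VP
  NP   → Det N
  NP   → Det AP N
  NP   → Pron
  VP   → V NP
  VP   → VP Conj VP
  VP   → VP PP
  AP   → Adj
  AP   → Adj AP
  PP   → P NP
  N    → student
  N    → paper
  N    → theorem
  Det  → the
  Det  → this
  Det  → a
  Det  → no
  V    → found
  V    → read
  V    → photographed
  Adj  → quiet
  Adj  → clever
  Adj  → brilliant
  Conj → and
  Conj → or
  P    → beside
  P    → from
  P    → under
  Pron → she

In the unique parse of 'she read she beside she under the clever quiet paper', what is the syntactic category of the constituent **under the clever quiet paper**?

S
  NP
    Pron: she
  VP
    VP
      VP
        V: read
        NP
          Pron: she
      PP
        P: beside
        NP
          Pron: she
    PP
      P: under
      NP
        Det: the
        AP
          Adj: clever
          AP
            Adj: quiet
        N: paper
The span 'under the clever quiet paper' is the PP node built by PP → P NP.

PP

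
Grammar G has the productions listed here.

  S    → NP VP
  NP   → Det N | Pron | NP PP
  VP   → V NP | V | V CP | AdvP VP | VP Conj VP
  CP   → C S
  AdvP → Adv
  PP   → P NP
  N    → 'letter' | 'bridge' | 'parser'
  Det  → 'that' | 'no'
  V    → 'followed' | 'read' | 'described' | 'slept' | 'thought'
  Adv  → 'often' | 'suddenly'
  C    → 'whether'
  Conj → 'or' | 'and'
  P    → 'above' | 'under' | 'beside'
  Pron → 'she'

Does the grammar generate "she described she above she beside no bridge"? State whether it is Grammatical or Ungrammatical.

Grammatical

S
  NP
    Pron: she
  VP
    V: described
    NP
      NP
        Pron: she
      PP
        P: above
        NP
          NP
            Pron: she
          PP
            P: beside
            NP
              Det: no
              N: bridge
The bracketing above is licensed at every node by one of the given productions, with S at the root.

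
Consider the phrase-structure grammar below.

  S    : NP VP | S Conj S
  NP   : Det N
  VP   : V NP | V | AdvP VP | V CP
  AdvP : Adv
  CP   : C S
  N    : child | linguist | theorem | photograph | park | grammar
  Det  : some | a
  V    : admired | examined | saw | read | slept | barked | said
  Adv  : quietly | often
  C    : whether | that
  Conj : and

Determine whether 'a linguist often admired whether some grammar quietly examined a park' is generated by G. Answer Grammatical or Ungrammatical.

Grammatical

S
  NP
    Det: a
    N: linguist
  VP
    AdvP
      Adv: often
    VP
      V: admired
      CP
        C: whether
        S
          NP
            Det: some
            N: grammar
          VP
            AdvP
              Adv: quietly
            VP
              V: examined
              NP
                Det: a
                N: park
Every word is introduced by a lexical rule and the phrasal rules combine the resulting categories into a single S.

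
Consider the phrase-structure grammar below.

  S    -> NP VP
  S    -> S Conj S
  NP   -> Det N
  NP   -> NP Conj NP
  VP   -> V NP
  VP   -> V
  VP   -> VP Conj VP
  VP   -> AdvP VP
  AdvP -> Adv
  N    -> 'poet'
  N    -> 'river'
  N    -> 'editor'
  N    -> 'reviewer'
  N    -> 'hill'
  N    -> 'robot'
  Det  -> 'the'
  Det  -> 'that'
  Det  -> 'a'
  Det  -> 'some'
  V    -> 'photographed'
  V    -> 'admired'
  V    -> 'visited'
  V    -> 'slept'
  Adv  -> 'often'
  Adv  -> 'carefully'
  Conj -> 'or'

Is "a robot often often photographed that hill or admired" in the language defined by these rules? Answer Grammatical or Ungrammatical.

Grammatical

[S [NP [Det a] [N robot]] [VP [VP [AdvP [Adv often]] [VP [AdvP [Adv often]] [VP [V photographed] [NP [Det that] [N hill]]]]] [Conj or] [VP [V admired]]]]
Every word is introduced by a lexical rule and the phrasal rules combine the resulting categories into a single S.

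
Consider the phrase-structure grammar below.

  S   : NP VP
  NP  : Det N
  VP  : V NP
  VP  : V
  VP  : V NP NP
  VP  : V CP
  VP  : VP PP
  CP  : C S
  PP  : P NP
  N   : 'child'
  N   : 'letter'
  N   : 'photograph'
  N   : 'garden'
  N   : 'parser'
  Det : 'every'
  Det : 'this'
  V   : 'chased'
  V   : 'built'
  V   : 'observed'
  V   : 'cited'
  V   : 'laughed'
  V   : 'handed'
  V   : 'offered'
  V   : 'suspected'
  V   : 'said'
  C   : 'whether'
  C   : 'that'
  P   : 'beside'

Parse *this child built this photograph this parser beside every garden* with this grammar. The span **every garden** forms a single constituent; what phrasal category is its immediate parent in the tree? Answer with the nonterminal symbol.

PP

S
  NP
    Det: this
    N: child
  VP
    VP
      V: built
      NP
        Det: this
        N: photograph
      NP
        Det: this
        N: parser
    PP
      P: beside
      NP
        Det: every
        N: garden
The span 'every garden' is the NP node built by NP → Det N.
Its mother is the PP built by PP → P NP.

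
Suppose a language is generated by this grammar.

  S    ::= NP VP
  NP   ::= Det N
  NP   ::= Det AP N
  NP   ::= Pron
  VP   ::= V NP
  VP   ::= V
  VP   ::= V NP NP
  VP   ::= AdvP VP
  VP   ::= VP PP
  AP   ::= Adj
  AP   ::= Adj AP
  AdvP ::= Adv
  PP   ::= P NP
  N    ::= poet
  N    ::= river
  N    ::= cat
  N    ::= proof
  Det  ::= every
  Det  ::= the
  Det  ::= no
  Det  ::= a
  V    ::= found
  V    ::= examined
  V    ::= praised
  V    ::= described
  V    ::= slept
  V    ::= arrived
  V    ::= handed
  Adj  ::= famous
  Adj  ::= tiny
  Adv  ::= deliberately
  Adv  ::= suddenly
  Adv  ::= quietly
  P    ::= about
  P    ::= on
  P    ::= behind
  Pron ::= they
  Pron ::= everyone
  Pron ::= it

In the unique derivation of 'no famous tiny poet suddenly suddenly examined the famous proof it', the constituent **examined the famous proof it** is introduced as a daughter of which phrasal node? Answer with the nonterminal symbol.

[S [NP [Det no] [AP [Adj famous] [AP [Adj tiny]]] [N poet]] [VP [AdvP [Adv suddenly]] [VP [AdvP [Adv suddenly]] [VP [V examined] [NP [Det the] [AP [Adj famous]] [N proof]] [NP [Pron it]]]]]]
The span 'examined the famous proof it' is the VP node built by VP → V NP NP.
Its mother is the VP built by VP → AdvP VP.

VP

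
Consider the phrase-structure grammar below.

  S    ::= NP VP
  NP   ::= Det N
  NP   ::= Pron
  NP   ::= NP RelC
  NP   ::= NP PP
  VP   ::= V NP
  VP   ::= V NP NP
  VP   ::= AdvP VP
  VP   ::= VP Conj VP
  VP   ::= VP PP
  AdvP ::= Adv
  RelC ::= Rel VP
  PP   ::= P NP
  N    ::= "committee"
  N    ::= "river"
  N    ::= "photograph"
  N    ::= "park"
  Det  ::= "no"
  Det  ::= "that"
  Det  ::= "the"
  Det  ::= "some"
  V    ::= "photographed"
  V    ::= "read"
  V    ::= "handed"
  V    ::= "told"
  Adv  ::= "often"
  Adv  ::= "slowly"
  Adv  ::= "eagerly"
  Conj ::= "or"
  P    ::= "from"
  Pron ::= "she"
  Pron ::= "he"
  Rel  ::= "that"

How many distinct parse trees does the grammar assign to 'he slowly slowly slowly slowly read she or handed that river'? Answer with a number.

Two of the 5 distinct bracketings:
[S [NP [Pron he]] [VP [AdvP [Adv slowly]] [VP [AdvP [Adv slowly]] [VP [AdvP [Adv slowly]] [VP [AdvP [Adv slowly]] [VP [VP [V read] [NP [Pron she]]] [Conj or] [VP [V handed] [NP [Det that] [N river]]]]]]]]]
[S [NP [Pron he]] [VP [AdvP [Adv slowly]] [VP [AdvP [Adv slowly]] [VP [AdvP [Adv slowly]] [VP [VP [AdvP [Adv slowly]] [VP [V read] [NP [Pron she]]]] [Conj or] [VP [V handed] [NP [Det that] [N river]]]]]]]]
The trees differ in how a recursive rule is bracketed over the same span.

5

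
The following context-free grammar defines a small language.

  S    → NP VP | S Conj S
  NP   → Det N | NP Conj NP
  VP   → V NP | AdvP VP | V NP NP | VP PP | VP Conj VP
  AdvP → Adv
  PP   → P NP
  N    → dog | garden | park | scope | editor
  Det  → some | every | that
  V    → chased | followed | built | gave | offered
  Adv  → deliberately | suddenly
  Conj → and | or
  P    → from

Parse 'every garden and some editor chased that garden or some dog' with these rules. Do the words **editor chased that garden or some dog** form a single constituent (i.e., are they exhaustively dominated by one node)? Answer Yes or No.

No

[S [NP [NP [Det every] [N garden]] [Conj and] [NP [Det some] [N editor]]] [VP [V chased] [NP [NP [Det that] [N garden]] [Conj or] [NP [Det some] [N dog]]]]]
The smallest constituent containing 'editor chased that garden or some dog' is the S spanning 'every garden and some editor chased that garden or some dog'; no single node in the tree dominates exactly the given words.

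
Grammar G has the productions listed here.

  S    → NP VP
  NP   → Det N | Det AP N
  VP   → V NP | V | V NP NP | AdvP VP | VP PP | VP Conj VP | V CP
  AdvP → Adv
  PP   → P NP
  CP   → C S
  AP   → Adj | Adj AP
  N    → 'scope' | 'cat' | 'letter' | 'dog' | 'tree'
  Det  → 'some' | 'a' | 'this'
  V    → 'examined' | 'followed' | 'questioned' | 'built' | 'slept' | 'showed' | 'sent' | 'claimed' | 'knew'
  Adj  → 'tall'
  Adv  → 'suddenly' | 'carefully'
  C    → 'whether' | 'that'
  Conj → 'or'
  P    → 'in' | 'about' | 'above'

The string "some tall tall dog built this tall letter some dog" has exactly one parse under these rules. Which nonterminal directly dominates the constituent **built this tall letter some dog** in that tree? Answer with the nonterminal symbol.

S

[S [NP [Det some] [AP [Adj tall] [AP [Adj tall]]] [N dog]] [VP [V built] [NP [Det this] [AP [Adj tall]] [N letter]] [NP [Det some] [N dog]]]]
The span 'built this tall letter some dog' is the VP node built by VP → V NP NP.
Its mother is the S built by S → NP VP.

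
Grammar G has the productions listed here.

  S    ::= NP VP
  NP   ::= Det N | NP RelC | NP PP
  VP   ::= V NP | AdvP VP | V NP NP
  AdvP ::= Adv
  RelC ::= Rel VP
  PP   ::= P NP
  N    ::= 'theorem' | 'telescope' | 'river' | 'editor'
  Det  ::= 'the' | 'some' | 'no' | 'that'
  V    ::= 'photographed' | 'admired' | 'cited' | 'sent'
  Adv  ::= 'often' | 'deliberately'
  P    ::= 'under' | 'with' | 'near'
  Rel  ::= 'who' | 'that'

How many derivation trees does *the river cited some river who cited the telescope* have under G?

[S [NP [Det the] [N river]] [VP [V cited] [NP [NP [Det some] [N river]] [RelC [Rel who] [VP [V cited] [NP [Det the] [N telescope]]]]]]]
No rule offers an alternative attachment or grouping for any span, so this is the only derivation.

1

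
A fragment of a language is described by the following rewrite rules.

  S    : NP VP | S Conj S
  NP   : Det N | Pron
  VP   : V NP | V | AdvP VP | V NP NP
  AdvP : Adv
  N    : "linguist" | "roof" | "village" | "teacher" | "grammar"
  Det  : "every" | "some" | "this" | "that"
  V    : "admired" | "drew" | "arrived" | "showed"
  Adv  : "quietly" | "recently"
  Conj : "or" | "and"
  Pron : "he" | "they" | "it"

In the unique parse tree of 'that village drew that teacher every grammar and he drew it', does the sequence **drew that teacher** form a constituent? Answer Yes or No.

[S [S [NP [Det that] [N village]] [VP [V drew] [NP [Det that] [N teacher]] [NP [Det every] [N grammar]]]] [Conj and] [S [NP [Pron he]] [VP [V drew] [NP [Pron it]]]]]
The smallest constituent containing 'drew that teacher' is the VP spanning 'drew that teacher every grammar'; no single node in the tree dominates exactly the given words.

No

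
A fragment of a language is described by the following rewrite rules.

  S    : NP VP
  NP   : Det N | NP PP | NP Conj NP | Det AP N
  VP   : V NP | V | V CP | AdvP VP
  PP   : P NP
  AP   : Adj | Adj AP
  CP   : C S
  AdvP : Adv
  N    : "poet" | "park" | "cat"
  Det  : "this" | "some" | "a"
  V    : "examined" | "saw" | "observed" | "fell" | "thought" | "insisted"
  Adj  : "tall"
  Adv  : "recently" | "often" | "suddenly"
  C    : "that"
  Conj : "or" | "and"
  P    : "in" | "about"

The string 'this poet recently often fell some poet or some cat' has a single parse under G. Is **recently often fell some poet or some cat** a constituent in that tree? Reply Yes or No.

[S [NP [Det this] [N poet]] [VP [AdvP [Adv recently]] [VP [AdvP [Adv often]] [VP [V fell] [NP [NP [Det some] [N poet]] [Conj or] [NP [Det some] [N cat]]]]]]]
The words 'recently often fell some poet or some cat' are exhaustively dominated by a single VP node (built by VP → AdvP VP), so they form a constituent.

Yes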